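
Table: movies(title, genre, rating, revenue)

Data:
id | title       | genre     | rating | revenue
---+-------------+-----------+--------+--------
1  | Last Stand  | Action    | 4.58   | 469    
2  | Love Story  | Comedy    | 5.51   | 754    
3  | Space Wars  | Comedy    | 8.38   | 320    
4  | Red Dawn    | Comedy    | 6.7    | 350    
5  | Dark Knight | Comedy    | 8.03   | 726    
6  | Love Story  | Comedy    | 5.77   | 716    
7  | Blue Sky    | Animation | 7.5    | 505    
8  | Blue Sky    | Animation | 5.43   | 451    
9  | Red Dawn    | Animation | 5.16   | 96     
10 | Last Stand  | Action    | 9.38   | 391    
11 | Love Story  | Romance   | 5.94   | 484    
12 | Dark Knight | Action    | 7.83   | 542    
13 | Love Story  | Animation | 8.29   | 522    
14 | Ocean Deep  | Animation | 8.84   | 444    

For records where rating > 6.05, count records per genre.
SELECT genre, COUNT(*)
FROM movies
WHERE rating > 6.05
GROUP BY genre

Note: WHERE filters rows before grouping.

Result:
  Action: 2
  Animation: 3
  Comedy: 3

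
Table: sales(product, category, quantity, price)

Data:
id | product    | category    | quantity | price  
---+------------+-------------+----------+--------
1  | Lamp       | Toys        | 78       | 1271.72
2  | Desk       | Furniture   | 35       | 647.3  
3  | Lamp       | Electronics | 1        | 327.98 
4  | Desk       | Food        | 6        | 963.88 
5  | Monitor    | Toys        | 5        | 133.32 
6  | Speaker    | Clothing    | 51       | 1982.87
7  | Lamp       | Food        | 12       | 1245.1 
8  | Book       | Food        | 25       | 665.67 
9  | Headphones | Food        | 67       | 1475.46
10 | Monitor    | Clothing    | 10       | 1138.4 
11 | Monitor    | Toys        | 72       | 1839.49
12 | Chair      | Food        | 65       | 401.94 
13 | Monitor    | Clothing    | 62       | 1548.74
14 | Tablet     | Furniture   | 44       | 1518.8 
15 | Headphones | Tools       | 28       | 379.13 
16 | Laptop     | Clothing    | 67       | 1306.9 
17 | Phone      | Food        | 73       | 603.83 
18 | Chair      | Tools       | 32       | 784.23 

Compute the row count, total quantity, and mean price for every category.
SELECT category,
       COUNT(*) as cnt,
       SUM(quantity) as total_quantity,
       AVG(price) as avg_price
FROM sales
GROUP BY category

Result:
  Clothing: 4 records, 190 total quantity, 1494.23 avg price
  Electronics: 1 records, 1 total quantity, 327.98 avg price
  Food: 6 records, 248 total quantity, 892.65 avg price
  Furniture: 2 records, 79 total quantity, 1083.05 avg price
  Tools: 2 records, 60 total quantity, 581.68 avg price
  Toys: 3 records, 155 total quantity, 1081.51 avg price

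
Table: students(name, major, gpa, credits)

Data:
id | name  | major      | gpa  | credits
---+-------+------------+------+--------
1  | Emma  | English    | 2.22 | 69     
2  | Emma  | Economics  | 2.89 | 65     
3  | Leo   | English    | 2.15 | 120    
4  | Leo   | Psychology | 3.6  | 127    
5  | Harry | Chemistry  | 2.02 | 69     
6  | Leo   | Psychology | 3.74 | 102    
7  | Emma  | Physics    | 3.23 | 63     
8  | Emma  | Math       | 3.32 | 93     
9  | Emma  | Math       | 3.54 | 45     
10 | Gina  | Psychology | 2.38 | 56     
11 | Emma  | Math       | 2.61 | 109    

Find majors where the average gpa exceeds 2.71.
SELECT major, AVG(gpa)
FROM students
GROUP BY major
HAVING AVG(gpa) > 2.71

Result:
  Economics: avg=2.89
  Math: avg=3.16
  Physics: avg=3.23
  Psychology: avg=3.24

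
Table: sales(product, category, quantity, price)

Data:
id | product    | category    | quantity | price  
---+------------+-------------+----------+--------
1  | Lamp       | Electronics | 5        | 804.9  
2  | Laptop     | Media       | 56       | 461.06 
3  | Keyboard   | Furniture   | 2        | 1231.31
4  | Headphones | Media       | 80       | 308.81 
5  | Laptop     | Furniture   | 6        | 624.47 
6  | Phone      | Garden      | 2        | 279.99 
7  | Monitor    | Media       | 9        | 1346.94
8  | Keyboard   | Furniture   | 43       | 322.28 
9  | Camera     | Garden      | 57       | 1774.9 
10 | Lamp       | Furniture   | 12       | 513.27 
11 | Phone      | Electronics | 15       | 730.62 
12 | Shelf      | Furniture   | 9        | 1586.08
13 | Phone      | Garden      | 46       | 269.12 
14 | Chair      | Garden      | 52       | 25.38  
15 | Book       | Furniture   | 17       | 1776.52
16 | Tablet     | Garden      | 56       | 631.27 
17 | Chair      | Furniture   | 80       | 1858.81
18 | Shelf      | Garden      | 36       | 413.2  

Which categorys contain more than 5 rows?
SELECT category, COUNT(*) as cnt
FROM sales
GROUP BY category
HAVING COUNT(*) > 5

Result:
  Furniture: 7
  Garden: 6

Note: HAVING filters groups after aggregation, WHERE filters rows before.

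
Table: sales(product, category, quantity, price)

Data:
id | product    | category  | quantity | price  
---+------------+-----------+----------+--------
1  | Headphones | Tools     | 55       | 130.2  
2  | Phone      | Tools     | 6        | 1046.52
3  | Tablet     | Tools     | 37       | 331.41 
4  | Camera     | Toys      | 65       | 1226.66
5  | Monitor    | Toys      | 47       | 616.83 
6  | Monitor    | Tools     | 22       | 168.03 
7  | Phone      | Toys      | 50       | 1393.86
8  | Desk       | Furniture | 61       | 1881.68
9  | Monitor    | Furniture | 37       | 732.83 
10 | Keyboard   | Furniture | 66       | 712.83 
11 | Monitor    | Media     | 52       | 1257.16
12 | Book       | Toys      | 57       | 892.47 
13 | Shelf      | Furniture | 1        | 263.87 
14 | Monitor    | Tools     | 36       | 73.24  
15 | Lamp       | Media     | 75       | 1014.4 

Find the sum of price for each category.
SELECT category, SUM(price) as result
FROM sales
GROUP BY category

Result:
  Furniture: 3591.21
  Media: 2271.56
  Tools: 1749.40
  Toys: 4129.82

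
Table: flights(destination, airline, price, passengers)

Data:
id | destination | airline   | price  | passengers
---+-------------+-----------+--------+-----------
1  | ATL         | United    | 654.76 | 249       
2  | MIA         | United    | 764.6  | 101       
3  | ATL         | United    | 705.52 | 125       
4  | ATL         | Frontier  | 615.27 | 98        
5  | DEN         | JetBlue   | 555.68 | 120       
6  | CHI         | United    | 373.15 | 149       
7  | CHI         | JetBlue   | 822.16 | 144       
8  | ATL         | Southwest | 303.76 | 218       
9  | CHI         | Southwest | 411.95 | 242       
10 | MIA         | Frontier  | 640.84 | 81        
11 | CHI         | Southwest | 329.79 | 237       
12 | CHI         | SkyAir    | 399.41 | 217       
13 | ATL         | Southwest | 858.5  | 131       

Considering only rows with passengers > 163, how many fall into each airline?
SELECT airline, COUNT(*)
FROM flights
WHERE passengers > 163
GROUP BY airline

Note: WHERE filters rows before grouping.

Result:
  SkyAir: 1
  Southwest: 3
  United: 1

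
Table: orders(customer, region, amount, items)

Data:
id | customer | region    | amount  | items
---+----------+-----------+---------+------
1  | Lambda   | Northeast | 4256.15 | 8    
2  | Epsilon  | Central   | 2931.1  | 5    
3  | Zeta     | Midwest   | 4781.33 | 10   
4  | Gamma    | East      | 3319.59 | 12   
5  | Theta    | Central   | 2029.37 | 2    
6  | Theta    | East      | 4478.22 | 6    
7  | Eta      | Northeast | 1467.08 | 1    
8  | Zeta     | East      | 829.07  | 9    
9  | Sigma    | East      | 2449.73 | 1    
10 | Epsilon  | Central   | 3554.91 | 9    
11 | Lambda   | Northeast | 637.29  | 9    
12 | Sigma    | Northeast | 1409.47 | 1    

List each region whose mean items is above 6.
SELECT region, AVG(items)
FROM orders
GROUP BY region
HAVING AVG(items) > 6

Result:
  East: avg=7.00
  Midwest: avg=10.00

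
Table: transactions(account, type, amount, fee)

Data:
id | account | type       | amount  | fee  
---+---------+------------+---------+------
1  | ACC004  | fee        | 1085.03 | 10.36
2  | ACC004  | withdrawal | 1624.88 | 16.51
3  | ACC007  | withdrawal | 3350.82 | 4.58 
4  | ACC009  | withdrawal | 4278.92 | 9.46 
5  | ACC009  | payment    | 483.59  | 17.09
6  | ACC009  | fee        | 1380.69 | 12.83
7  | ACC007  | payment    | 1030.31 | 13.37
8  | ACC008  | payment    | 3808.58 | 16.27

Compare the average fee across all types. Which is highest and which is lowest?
SELECT type, AVG(fee)
FROM transactions
GROUP BY type
ORDER BY AVG(fee)

All groups:
  withdrawal: 10.18
  fee: 11.60
  payment: 15.58

Highest: payment (15.58)
Lowest: withdrawal (10.18)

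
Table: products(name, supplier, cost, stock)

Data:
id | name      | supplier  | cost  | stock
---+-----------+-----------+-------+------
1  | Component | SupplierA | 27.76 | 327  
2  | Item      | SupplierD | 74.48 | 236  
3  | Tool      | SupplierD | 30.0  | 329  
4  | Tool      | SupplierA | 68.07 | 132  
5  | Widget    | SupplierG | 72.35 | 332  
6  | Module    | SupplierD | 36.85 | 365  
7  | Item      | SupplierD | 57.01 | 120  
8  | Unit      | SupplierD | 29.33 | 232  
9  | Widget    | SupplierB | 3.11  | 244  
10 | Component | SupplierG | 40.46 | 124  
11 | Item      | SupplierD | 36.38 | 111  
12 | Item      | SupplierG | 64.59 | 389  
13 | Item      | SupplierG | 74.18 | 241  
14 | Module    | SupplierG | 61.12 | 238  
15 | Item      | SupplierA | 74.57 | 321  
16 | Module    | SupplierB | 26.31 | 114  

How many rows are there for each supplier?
SELECT supplier, COUNT(*) as count
FROM products
GROUP BY supplier

Result:
  SupplierA: 3
  SupplierB: 2
  SupplierD: 6
  SupplierG: 5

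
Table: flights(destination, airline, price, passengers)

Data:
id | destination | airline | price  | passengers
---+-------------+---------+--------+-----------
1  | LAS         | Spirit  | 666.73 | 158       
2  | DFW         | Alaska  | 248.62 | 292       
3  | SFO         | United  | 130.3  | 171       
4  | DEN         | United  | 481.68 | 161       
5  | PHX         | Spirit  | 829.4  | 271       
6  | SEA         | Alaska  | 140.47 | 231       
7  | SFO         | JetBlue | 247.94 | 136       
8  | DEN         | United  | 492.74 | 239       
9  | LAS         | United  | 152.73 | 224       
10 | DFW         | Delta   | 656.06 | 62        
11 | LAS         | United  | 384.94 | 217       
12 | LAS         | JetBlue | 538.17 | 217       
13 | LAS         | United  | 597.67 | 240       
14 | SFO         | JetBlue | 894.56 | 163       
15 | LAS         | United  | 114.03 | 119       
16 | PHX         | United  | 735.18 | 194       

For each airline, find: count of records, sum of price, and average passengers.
SELECT airline,
       COUNT(*) as cnt,
       SUM(price) as total_price,
       AVG(passengers) as avg_passengers
FROM flights
GROUP BY airline

Result:
  Alaska: 2 records, 389.09 total price, 261.50 avg passengers
  Delta: 1 records, 656.06 total price, 62.00 avg passengers
  JetBlue: 3 records, 1680.67 total price, 172.00 avg passengers
  Spirit: 2 records, 1496.13 total price, 214.50 avg passengers
  United: 8 records, 3089.27 total price, 195.63 avg passengers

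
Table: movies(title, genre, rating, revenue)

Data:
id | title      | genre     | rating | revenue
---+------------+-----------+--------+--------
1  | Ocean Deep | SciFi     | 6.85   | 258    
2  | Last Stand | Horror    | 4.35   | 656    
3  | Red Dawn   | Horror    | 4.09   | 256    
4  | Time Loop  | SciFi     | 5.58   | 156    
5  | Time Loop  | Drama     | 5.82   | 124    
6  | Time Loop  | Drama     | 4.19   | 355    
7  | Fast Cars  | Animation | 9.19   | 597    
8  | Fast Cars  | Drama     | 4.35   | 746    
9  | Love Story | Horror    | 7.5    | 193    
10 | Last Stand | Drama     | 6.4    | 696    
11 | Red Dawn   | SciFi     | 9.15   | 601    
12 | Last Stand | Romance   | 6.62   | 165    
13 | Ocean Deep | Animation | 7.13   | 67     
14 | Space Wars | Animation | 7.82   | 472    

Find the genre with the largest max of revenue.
SELECT genre, MAX(revenue) as val
FROM movies
GROUP BY genre
ORDER BY val DESC
LIMIT 1

Result: Drama with max(revenue) = 746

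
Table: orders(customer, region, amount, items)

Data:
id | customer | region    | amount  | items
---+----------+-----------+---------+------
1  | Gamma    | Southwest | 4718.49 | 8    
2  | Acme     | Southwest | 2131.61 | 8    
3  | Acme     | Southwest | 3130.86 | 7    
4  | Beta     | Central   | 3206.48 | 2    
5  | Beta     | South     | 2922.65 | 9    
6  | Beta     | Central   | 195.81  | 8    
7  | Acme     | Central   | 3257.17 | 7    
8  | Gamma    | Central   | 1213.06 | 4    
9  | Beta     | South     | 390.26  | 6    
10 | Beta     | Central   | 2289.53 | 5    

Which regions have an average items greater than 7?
SELECT region, AVG(items)
FROM orders
GROUP BY region
HAVING AVG(items) > 7

Result:
  South: avg=7.50
  Southwest: avg=7.67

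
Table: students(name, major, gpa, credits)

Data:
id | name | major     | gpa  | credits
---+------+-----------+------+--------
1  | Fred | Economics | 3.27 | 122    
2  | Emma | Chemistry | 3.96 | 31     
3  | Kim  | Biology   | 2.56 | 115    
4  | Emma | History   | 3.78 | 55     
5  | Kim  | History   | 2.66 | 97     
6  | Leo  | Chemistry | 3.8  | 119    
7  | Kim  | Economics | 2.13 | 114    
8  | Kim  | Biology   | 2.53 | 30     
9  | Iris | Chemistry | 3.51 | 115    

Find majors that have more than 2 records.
SELECT major, COUNT(*) as cnt
FROM students
GROUP BY major
HAVING COUNT(*) > 2

Result:
  Chemistry: 3

Note: HAVING filters groups after aggregation, WHERE filters rows before.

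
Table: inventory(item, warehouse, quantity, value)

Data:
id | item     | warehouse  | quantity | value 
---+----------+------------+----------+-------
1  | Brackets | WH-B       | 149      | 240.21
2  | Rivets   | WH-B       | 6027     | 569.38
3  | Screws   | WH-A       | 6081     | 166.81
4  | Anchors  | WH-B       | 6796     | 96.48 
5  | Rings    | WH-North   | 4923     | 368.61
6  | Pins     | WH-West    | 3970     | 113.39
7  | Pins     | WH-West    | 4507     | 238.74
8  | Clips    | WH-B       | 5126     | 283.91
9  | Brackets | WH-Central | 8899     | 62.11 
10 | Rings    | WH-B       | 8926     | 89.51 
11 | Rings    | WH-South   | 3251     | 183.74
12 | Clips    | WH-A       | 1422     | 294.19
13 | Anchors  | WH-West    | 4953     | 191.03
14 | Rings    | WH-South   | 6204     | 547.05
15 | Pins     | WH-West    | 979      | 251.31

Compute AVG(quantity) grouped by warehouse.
SELECT warehouse, AVG(quantity) as result
FROM inventory
GROUP BY warehouse

Result:
  WH-A: 3751.50
  WH-B: 5404.80
  WH-Central: 8899.00
  WH-North: 4923.00
  WH-South: 4727.50
  WH-West: 3602.25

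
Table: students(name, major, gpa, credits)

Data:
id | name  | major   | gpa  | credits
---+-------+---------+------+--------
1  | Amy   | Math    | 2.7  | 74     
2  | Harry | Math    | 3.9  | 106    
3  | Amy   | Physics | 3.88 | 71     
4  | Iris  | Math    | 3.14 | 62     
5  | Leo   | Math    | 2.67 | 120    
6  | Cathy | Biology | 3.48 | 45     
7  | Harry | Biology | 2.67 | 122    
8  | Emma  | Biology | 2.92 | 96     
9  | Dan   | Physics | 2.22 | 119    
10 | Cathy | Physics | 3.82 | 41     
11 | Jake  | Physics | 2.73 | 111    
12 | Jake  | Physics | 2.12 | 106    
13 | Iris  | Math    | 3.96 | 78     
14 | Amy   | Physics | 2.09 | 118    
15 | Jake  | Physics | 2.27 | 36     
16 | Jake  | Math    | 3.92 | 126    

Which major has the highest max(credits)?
SELECT major, MAX(credits) as val
FROM students
GROUP BY major
ORDER BY val DESC
LIMIT 1

Result: Math with max(credits) = 126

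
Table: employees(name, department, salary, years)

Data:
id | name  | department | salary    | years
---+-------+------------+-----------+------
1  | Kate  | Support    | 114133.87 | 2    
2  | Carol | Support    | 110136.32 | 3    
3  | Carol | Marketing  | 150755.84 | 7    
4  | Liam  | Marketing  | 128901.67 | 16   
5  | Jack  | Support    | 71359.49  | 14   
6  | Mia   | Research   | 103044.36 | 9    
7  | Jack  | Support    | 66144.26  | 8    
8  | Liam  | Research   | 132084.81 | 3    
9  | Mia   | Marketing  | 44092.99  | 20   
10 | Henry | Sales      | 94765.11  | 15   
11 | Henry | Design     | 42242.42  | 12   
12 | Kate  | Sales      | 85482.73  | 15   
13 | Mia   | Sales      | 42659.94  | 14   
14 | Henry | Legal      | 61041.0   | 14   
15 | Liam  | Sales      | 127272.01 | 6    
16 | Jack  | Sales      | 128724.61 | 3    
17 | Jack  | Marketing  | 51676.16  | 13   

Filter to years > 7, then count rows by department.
SELECT department, COUNT(*)
FROM employees
WHERE years > 7
GROUP BY department

Note: WHERE filters rows before grouping.

Result:
  Design: 1
  Legal: 1
  Marketing: 3
  Research: 1
  Sales: 3
  Support: 2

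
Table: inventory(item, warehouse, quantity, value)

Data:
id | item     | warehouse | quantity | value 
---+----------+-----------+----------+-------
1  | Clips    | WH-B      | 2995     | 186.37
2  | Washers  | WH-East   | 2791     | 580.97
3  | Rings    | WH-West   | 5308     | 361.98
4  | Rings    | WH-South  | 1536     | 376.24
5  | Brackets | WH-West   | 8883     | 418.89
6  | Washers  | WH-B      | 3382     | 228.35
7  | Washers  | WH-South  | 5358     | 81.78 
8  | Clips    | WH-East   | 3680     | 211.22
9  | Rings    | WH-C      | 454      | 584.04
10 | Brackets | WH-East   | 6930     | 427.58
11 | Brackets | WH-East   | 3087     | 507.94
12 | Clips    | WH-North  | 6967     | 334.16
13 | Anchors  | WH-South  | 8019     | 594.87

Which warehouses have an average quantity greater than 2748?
SELECT warehouse, AVG(quantity)
FROM inventory
GROUP BY warehouse
HAVING AVG(quantity) > 2748

Result:
  WH-B: avg=3188.50
  WH-East: avg=4122.00
  WH-North: avg=6967.00
  WH-South: avg=4971.00
  WH-West: avg=7095.50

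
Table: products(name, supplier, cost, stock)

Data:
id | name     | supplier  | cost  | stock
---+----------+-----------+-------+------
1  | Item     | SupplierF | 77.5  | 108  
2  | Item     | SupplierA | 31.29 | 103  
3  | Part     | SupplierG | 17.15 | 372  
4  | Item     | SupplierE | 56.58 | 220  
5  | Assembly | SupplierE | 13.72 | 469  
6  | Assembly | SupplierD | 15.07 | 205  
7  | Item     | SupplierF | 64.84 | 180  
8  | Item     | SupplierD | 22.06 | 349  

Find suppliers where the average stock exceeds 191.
SELECT supplier, AVG(stock)
FROM products
GROUP BY supplier
HAVING AVG(stock) > 191

Result:
  SupplierD: avg=277.00
  SupplierE: avg=344.50
  SupplierG: avg=372.00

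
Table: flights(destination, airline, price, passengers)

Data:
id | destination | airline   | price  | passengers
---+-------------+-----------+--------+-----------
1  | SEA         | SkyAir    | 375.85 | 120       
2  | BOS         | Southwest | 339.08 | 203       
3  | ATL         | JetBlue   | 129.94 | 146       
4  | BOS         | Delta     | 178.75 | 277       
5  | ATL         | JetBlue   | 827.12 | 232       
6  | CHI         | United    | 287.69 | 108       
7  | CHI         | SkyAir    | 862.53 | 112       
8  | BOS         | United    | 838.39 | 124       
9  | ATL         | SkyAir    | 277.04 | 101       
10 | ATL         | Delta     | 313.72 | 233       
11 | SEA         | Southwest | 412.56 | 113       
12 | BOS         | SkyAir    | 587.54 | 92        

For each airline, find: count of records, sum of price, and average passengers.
SELECT airline,
       COUNT(*) as cnt,
       SUM(price) as total_price,
       AVG(passengers) as avg_passengers
FROM flights
GROUP BY airline

Result:
  Delta: 2 records, 492.47 total price, 255.00 avg passengers
  JetBlue: 2 records, 957.06 total price, 189.00 avg passengers
  SkyAir: 4 records, 2102.96 total price, 106.25 avg passengers
  Southwest: 2 records, 751.64 total price, 158.00 avg passengers
  United: 2 records, 1126.08 total price, 116.00 avg passengers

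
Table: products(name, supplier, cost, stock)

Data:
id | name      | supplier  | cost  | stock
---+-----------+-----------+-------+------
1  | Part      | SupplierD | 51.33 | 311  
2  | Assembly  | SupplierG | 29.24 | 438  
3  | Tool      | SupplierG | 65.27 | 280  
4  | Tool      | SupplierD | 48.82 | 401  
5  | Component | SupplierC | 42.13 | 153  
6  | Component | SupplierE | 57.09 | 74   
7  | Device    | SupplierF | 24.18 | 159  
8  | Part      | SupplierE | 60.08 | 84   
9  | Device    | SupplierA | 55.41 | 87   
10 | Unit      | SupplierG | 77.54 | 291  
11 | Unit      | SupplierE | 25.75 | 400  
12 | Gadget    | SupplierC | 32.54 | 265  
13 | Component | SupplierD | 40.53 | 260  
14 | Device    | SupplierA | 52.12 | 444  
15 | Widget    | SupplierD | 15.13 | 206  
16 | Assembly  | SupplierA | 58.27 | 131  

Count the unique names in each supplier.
SELECT supplier, COUNT(DISTINCT name)
FROM products
GROUP BY supplier

Result:
  SupplierA: 2 distinct
  SupplierC: 2 distinct
  SupplierD: 4 distinct
  SupplierE: 3 distinct
  SupplierF: 1 distinct
  SupplierG: 3 distinct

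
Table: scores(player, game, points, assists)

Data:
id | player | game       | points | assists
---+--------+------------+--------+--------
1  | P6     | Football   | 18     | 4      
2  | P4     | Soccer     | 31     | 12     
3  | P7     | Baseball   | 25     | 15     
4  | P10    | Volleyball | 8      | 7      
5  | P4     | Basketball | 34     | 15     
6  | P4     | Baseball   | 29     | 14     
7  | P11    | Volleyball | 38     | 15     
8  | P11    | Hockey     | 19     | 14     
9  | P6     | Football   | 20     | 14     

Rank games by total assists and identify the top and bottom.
SELECT game, SUM(assists)
FROM scores
GROUP BY game
ORDER BY SUM(assists)

All groups:
  Soccer: 12
  Hockey: 14
  Basketball: 15
  Football: 18
  Volleyball: 22
  Baseball: 29

Highest: Baseball (29)
Lowest: Soccer (12)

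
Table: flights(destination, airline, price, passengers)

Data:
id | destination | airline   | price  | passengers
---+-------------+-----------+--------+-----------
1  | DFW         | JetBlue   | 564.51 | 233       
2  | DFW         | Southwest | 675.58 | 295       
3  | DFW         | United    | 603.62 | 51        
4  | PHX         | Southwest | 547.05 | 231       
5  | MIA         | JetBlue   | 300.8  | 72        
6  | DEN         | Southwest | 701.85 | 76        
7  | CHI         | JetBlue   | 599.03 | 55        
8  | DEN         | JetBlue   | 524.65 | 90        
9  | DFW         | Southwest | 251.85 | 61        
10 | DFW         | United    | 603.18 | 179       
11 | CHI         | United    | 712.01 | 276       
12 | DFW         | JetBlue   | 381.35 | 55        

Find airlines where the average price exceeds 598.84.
SELECT airline, AVG(price)
FROM flights
GROUP BY airline
HAVING AVG(price) > 598.84

Result:
  United: avg=639.60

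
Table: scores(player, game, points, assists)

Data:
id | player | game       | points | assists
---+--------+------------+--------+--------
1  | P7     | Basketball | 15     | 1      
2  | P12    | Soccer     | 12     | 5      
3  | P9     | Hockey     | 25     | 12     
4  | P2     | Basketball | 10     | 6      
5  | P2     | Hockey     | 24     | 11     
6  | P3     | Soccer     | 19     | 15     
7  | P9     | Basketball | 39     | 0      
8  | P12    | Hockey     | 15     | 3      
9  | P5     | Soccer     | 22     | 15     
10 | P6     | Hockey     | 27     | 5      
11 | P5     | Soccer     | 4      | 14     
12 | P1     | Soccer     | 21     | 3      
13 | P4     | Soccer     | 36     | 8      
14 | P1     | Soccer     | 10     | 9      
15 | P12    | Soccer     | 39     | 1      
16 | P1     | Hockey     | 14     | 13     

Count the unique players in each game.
SELECT game, COUNT(DISTINCT player)
FROM scores
GROUP BY game

Result:
  Basketball: 3 distinct
  Hockey: 5 distinct
  Soccer: 5 distinct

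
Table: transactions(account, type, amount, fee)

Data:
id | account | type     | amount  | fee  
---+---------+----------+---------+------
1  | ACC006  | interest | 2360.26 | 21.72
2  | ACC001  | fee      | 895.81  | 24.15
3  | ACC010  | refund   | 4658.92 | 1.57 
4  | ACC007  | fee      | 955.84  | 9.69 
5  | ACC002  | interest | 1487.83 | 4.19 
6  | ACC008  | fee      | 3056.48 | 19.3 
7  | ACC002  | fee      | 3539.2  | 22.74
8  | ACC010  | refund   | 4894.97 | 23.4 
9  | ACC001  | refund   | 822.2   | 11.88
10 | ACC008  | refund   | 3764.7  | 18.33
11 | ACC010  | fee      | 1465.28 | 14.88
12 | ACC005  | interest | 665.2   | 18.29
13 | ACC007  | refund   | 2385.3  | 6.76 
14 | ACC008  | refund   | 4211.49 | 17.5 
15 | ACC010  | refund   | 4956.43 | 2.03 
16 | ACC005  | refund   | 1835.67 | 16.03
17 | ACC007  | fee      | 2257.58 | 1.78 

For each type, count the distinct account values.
SELECT type, COUNT(DISTINCT account)
FROM transactions
GROUP BY type

Result:
  fee: 5 distinct
  interest: 3 distinct
  refund: 5 distinct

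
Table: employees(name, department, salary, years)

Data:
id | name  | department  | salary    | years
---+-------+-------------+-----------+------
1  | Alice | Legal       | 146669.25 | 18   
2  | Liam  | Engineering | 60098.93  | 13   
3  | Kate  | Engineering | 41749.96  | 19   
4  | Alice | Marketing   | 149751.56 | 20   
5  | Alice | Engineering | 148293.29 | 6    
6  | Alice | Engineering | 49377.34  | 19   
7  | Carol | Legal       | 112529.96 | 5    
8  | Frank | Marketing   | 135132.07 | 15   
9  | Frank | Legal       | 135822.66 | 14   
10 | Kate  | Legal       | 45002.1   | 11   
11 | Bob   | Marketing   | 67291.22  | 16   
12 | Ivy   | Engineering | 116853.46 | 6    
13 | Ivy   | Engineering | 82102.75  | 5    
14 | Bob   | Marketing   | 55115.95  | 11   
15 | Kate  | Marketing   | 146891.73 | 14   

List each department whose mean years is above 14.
SELECT department, AVG(years)
FROM employees
GROUP BY department
HAVING AVG(years) > 14

Result:
  Marketing: avg=15.20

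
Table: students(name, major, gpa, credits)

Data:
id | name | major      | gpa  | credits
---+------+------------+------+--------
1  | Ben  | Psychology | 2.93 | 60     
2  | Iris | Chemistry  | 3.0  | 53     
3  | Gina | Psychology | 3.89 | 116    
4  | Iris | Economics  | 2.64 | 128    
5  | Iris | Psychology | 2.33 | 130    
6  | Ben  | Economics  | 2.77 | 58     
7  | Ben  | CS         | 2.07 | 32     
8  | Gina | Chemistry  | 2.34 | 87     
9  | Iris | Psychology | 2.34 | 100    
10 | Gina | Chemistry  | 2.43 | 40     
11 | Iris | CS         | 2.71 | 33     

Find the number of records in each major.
SELECT major, COUNT(*) as count
FROM students
GROUP BY major

Result:
  CS: 2
  Chemistry: 3
  Economics: 2
  Psychology: 4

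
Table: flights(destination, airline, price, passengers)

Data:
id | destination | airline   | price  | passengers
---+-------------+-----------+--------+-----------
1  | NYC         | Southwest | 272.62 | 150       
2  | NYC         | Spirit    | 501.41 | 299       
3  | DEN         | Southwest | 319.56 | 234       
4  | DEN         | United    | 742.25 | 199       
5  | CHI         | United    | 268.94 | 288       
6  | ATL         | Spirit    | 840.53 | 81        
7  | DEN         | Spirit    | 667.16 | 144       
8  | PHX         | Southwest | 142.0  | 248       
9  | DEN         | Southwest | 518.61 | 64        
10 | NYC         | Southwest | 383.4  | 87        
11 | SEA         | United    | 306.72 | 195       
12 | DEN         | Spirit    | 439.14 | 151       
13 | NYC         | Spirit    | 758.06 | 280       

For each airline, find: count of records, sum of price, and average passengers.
SELECT airline,
       COUNT(*) as cnt,
       SUM(price) as total_price,
       AVG(passengers) as avg_passengers
FROM flights
GROUP BY airline

Result:
  Southwest: 5 records, 1636.19 total price, 156.60 avg passengers
  Spirit: 5 records, 3206.30 total price, 191.00 avg passengers
  United: 3 records, 1317.91 total price, 227.33 avg passengers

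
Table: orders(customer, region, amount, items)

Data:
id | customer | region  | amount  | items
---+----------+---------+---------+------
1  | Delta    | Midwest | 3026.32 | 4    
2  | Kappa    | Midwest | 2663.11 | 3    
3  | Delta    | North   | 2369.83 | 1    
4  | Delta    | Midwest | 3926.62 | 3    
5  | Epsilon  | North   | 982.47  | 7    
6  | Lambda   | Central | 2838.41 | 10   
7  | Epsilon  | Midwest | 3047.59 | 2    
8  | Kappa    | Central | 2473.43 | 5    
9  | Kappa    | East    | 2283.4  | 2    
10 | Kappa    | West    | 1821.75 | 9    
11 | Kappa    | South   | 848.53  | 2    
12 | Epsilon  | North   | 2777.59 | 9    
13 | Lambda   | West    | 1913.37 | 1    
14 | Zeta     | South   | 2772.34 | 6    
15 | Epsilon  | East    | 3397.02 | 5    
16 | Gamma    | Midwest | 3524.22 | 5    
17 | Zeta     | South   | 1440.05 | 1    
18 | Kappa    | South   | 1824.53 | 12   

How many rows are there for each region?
SELECT region, COUNT(*) as count
FROM orders
GROUP BY region

Result:
  Central: 2
  East: 2
  Midwest: 5
  North: 3
  South: 4
  West: 2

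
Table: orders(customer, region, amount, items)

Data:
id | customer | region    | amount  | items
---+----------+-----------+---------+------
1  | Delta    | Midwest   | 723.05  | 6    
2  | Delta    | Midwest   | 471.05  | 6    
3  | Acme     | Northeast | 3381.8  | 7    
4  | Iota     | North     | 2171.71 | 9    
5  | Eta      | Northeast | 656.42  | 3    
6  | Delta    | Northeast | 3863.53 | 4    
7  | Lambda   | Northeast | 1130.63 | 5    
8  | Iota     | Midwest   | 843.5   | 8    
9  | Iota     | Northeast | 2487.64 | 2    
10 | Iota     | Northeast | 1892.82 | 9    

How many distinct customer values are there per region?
SELECT region, COUNT(DISTINCT customer)
FROM orders
GROUP BY region

Result:
  Midwest: 2 distinct
  North: 1 distinct
  Northeast: 5 distinct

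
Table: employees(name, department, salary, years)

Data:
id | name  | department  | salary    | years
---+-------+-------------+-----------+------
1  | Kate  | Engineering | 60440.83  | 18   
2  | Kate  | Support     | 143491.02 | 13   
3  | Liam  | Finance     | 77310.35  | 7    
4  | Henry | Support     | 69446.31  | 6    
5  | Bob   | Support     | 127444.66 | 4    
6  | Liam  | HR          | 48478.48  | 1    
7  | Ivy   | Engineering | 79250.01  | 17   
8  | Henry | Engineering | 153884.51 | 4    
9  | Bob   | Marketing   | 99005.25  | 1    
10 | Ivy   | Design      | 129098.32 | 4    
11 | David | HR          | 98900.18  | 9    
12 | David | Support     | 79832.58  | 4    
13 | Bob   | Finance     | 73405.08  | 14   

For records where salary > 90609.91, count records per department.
SELECT department, COUNT(*)
FROM employees
WHERE salary > 90609.91
GROUP BY department

Note: WHERE filters rows before grouping.

Result:
  Design: 1
  Engineering: 1
  HR: 1
  Marketing: 1
  Support: 2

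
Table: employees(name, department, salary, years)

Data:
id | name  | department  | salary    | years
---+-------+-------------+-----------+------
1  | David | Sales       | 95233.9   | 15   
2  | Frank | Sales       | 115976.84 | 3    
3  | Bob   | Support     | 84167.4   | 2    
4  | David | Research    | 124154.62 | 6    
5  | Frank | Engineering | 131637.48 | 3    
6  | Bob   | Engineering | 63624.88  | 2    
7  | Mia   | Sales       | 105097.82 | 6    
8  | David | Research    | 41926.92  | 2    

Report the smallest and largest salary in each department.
SELECT department, MIN(salary), MAX(salary)
FROM employees
GROUP BY department

Result:
  Engineering: min=63624.88, max=131637.48
  Research: min=41926.92, max=124154.62
  Sales: min=95233.90, max=115976.84
  Support: min=84167.40, max=84167.40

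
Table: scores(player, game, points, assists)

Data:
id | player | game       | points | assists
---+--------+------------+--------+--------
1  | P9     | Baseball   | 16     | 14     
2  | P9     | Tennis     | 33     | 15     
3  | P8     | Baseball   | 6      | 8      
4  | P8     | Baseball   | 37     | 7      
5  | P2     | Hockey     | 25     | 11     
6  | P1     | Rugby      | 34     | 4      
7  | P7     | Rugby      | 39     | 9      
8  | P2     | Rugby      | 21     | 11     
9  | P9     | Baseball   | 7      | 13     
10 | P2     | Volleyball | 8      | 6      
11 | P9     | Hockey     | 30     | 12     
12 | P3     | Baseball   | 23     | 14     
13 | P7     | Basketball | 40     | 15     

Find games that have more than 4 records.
SELECT game, COUNT(*) as cnt
FROM scores
GROUP BY game
HAVING COUNT(*) > 4

Result:
  Baseball: 5

Note: HAVING filters groups after aggregation, WHERE filters rows before.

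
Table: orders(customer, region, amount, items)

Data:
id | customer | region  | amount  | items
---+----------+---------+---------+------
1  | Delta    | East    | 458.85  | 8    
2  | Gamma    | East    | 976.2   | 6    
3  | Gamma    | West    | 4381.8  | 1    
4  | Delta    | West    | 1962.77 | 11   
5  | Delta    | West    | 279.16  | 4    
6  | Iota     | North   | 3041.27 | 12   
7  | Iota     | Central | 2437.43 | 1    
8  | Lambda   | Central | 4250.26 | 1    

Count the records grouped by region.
SELECT region, COUNT(*) as count
FROM orders
GROUP BY region

Result:
  Central: 2
  East: 2
  North: 1
  West: 3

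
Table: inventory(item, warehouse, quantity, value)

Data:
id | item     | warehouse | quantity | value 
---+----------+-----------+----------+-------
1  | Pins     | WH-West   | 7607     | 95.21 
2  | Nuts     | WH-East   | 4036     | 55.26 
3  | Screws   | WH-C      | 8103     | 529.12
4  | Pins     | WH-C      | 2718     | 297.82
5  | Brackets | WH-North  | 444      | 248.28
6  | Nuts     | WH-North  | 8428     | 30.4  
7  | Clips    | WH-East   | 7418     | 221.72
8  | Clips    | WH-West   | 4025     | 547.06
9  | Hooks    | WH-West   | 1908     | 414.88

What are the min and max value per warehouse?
SELECT warehouse, MIN(value), MAX(value)
FROM inventory
GROUP BY warehouse

Result:
  WH-C: min=297.82, max=529.12
  WH-East: min=55.26, max=221.72
  WH-North: min=30.40, max=248.28
  WH-West: min=95.21, max=547.06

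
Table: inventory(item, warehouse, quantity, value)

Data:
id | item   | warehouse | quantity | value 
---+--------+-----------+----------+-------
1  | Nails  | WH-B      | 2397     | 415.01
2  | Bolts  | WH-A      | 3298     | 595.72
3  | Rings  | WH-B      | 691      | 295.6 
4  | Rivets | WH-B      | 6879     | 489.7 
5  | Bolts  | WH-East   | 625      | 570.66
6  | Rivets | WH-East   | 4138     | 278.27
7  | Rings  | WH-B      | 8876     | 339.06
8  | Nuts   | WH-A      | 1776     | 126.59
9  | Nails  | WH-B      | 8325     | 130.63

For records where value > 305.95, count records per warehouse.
SELECT warehouse, COUNT(*)
FROM inventory
WHERE value > 305.95
GROUP BY warehouse

Note: WHERE filters rows before grouping.

Result:
  WH-A: 1
  WH-B: 3
  WH-East: 1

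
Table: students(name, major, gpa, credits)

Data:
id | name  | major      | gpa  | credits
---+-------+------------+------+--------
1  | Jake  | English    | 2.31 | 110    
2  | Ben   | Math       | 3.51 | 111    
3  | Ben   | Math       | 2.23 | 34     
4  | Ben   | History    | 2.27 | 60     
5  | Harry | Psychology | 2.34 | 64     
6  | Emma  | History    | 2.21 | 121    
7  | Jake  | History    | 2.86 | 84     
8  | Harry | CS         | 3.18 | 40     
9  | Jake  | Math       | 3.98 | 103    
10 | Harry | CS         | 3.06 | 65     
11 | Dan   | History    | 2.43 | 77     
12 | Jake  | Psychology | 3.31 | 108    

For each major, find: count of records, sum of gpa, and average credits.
SELECT major,
       COUNT(*) as cnt,
       SUM(gpa) as total_gpa,
       AVG(credits) as avg_credits
FROM students
GROUP BY major

Result:
  CS: 2 records, 6.24 total gpa, 52.50 avg credits
  English: 1 records, 2.31 total gpa, 110.00 avg credits
  History: 4 records, 9.77 total gpa, 85.50 avg credits
  Math: 3 records, 9.72 total gpa, 82.67 avg credits
  Psychology: 2 records, 5.65 total gpa, 86.00 avg credits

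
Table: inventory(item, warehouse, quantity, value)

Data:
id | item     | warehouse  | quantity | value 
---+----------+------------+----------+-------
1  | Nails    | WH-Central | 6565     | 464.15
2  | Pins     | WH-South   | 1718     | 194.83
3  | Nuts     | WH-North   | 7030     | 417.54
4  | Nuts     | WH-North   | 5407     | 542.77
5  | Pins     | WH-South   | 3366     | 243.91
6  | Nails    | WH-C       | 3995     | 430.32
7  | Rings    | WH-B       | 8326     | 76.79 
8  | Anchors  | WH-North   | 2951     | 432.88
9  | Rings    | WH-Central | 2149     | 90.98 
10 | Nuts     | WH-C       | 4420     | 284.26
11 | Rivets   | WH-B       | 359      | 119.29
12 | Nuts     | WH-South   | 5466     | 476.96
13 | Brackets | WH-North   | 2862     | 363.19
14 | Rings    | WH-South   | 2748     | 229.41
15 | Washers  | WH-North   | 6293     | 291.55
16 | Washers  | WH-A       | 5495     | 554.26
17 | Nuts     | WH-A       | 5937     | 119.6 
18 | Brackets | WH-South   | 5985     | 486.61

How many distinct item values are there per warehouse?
SELECT warehouse, COUNT(DISTINCT item)
FROM inventory
GROUP BY warehouse

Result:
  WH-A: 2 distinct
  WH-B: 2 distinct
  WH-C: 2 distinct
  WH-Central: 2 distinct
  WH-North: 4 distinct
  WH-South: 4 distinct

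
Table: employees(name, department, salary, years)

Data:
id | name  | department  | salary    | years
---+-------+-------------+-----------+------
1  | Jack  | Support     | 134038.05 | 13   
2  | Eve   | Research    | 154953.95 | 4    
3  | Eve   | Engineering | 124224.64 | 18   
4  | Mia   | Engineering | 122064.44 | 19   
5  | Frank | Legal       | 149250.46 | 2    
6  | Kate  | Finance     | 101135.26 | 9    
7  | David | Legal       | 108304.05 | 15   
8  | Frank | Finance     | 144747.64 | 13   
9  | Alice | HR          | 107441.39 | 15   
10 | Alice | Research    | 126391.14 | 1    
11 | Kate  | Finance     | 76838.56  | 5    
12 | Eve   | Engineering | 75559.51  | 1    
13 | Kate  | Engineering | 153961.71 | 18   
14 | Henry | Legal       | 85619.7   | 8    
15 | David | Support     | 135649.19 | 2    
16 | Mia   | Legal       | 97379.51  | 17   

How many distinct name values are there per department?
SELECT department, COUNT(DISTINCT name)
FROM employees
GROUP BY department

Result:
  Engineering: 3 distinct
  Finance: 2 distinct
  HR: 1 distinct
  Legal: 4 distinct
  Research: 2 distinct
  Support: 2 distinct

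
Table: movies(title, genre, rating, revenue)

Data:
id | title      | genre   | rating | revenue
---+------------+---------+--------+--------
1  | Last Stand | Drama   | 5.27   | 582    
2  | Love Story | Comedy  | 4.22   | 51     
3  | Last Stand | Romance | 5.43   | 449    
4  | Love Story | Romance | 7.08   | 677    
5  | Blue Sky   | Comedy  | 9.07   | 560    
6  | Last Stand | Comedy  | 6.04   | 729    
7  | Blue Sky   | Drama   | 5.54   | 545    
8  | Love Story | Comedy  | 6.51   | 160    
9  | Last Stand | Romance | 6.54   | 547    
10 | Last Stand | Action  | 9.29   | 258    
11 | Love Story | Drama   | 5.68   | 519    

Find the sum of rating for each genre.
SELECT genre, SUM(rating) as result
FROM movies
GROUP BY genre

Result:
  Action: 9.29
  Comedy: 25.84
  Drama: 16.49
  Romance: 19.05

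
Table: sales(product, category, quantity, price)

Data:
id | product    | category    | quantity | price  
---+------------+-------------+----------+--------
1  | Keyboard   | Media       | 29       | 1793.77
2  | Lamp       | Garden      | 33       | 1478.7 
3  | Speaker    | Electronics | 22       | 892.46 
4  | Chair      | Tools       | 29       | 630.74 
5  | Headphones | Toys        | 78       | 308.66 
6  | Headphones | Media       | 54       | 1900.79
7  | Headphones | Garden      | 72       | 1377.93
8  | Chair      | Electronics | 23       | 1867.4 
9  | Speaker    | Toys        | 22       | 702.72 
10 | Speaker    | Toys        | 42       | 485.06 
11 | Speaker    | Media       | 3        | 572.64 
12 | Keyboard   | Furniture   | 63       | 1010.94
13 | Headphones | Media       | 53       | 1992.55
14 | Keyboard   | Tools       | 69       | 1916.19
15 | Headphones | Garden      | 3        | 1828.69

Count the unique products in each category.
SELECT category, COUNT(DISTINCT product)
FROM sales
GROUP BY category

Result:
  Electronics: 2 distinct
  Furniture: 1 distinct
  Garden: 2 distinct
  Media: 3 distinct
  Tools: 2 distinct
  Toys: 2 distinct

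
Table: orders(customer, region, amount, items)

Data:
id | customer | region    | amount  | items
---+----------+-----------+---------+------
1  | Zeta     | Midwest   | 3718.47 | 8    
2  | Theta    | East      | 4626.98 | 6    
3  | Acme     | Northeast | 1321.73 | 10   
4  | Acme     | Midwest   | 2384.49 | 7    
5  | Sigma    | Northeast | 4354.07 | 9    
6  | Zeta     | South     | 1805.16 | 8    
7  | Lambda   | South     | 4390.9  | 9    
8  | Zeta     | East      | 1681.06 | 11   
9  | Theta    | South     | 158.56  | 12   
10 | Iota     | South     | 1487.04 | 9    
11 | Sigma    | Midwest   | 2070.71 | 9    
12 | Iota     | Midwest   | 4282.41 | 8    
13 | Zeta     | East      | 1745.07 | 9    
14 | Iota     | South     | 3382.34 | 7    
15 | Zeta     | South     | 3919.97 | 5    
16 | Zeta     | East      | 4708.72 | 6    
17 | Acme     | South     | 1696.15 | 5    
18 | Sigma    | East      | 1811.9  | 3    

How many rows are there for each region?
SELECT region, COUNT(*) as count
FROM orders
GROUP BY region

Result:
  East: 5
  Midwest: 4
  Northeast: 2
  South: 7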